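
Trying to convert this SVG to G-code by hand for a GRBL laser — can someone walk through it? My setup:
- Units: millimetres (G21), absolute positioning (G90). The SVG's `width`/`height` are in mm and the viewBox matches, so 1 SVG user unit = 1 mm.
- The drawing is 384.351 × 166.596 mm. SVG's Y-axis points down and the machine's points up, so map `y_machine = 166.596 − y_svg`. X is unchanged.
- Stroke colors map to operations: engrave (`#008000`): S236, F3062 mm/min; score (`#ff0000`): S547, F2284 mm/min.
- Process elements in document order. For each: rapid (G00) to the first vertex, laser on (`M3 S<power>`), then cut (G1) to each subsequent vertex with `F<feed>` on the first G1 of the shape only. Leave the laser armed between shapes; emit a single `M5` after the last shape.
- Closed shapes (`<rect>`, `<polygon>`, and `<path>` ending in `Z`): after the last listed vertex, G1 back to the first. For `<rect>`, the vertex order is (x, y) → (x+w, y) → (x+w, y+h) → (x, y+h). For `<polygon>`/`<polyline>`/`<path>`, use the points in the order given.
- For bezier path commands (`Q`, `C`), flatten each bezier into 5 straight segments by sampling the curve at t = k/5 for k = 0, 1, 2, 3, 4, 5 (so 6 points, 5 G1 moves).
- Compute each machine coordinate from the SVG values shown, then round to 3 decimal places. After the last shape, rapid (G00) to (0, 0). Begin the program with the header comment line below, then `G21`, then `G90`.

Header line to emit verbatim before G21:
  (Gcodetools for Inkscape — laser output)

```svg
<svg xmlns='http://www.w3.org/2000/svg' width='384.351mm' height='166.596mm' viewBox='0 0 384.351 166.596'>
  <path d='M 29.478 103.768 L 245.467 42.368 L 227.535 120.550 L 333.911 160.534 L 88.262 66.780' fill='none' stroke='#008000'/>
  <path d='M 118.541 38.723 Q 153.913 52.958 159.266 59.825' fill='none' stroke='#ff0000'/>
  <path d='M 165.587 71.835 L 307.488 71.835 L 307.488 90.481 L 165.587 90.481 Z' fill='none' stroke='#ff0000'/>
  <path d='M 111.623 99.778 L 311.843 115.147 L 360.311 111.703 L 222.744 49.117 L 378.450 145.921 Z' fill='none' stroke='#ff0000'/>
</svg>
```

(Gcodetools for Inkscape — laser output)
G21
G90
G00 X29.478 Y62.828
M3 S236
G1 X245.467 Y124.228 F3062
G1 X227.535 Y46.046
G1 X333.911 Y6.062
G1 X88.262 Y99.816
G00 X118.541 Y127.873
M3 S547
G1 X131.489 Y122.474 F2284
G1 X142.036 Y117.664
G1 X150.181 Y113.443
G1 X155.924 Y109.813
G1 X159.266 Y106.771
G00 X165.587 Y94.761
M3 S547
G1 X307.488 Y94.761 F2284
G1 X307.488 Y76.115
G1 X165.587 Y76.115
G1 X165.587 Y94.761
G00 X111.623 Y66.818
M3 S547
G1 X311.843 Y51.449 F2284
G1 X360.311 Y54.893
G1 X222.744 Y117.479
G1 X378.450 Y20.675
G1 X111.623 Y66.818
M5
G00 X0.000 Y0.000

Since the viewBox matches the mm dimensions, user units are millimetres directly. The only transform is the Y-flip y_m = 166.596 − y_svg.

Shape 1 is a open polyline drawn with `<path>`. Its stroke #008000 means engrave at S236, F3062. After flipping Y the toolpath is (29.478,62.828) → (245.467,124.228) → (227.535,46.046) → (333.911,6.062) → (88.262,99.816).

Shape 2 is a quadratic bezier drawn with `<path>`. Its stroke #ff0000 means score at S547, F2284. After flipping Y the toolpath is (118.541,127.873) → (131.489,122.474) → (142.036,117.664) → (150.181,113.443) → (155.924,109.813) → (159.266,106.771).

Shape 3 is a rectangle drawn with `<path>`. Its stroke #ff0000 means score at S547, F2284. After flipping Y the toolpath is (165.587,94.761) → (307.488,94.761) → (307.488,76.115) → (165.587,76.115) → (165.587,94.761), returning to the start.

Shape 4 is a closed polygon drawn with `<path>`. Its stroke #ff0000 means score at S547, F2284. After flipping Y the toolpath is (111.623,66.818) → (311.843,51.449) → (360.311,54.893) → (222.744,117.479) → (378.450,20.675) → (111.623,66.818), returning to the start.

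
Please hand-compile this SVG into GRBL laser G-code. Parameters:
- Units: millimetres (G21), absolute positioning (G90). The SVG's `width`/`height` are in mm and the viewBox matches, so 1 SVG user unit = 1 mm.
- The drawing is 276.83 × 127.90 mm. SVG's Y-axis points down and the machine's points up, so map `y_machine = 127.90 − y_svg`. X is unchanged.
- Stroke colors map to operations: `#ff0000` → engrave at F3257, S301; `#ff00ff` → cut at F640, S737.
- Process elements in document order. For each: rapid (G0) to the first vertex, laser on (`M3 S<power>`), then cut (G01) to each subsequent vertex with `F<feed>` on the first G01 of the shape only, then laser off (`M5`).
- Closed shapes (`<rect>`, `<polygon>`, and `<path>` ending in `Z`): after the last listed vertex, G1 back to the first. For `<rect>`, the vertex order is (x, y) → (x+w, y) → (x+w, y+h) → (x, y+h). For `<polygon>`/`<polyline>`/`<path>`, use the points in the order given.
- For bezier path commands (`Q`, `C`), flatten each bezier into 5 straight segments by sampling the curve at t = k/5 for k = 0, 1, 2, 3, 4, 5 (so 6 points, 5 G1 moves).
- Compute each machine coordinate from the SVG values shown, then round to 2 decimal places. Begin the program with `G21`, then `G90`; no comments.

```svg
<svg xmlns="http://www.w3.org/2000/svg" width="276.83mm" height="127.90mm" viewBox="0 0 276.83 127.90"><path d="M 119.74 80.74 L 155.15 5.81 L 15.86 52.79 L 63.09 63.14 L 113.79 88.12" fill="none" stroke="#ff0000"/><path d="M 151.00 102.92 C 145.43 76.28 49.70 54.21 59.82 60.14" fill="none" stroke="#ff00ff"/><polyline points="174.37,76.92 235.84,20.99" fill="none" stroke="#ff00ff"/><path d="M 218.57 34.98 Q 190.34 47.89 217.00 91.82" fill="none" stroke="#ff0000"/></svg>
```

G21
G90
G0 X119.74 Y47.16
M3 S301
G01 X155.15 Y122.09 F3257
G01 X15.86 Y75.11
G01 X63.09 Y64.76
G01 X113.79 Y39.78
M5
G0 X151.00 Y24.98
M3 S737
G01 X138.41 Y40.23 F640
G01 X113.58 Y53.25
G01 X85.94 Y62.94
G01 X64.88 Y68.15
G01 X59.82 Y67.76
M5
G0 X174.37 Y50.98
M3 S737
G01 X235.84 Y106.91 F640
M5
G0 X218.57 Y92.92
M3 S301
G01 X209.47 Y86.52 F3257
G01 X204.77 Y77.63
G01 X204.45 Y66.26
G01 X208.53 Y52.41
G01 X217.00 Y36.08
M5

viewBox `0 0 276.83 127.90` with mm width/height → 1 unit = 1 mm. Flip: y_m = 127.90 − y_svg.

**Shape 1** — `<path>` open polyline, stroke `#ff0000` → engrave (S301, F3257). Machine vertices: (119.74,47.16) → (155.15,122.09) → (15.86,75.11) → (63.09,64.76) → (113.79,39.78). Open path.

**Shape 2** — `<path>` cubic bezier, stroke `#ff00ff` → cut (S737, F640). Control points (SVG): P0=(151.00,102.92), P1=(145.43,76.28), P2=(49.70,54.21), P3=(59.82,60.14); sampled at t=k/5. Machine vertices: (151.00,24.98) → (138.41,40.23) → (113.58,53.25) → (85.94,62.94) → (64.88,68.15) → (59.82,67.76). Open path.

**Shape 3** — `<polyline>` line segment, stroke `#ff00ff` → cut (S737, F640). Machine vertices: (174.37,50.98) → (235.84,106.91). Open path.

**Shape 4** — `<path>` quadratic bezier, stroke `#ff0000` → engrave (S301, F3257). Control points (SVG): P0=(218.57,34.98), P1=(190.34,47.89), P2=(217.00,91.82); sampled at t=k/5. Machine vertices: (218.57,92.92) → (209.47,86.52) → (204.77,77.63) → (204.45,66.26) → (208.53,52.41) → (217.00,36.08). Open path.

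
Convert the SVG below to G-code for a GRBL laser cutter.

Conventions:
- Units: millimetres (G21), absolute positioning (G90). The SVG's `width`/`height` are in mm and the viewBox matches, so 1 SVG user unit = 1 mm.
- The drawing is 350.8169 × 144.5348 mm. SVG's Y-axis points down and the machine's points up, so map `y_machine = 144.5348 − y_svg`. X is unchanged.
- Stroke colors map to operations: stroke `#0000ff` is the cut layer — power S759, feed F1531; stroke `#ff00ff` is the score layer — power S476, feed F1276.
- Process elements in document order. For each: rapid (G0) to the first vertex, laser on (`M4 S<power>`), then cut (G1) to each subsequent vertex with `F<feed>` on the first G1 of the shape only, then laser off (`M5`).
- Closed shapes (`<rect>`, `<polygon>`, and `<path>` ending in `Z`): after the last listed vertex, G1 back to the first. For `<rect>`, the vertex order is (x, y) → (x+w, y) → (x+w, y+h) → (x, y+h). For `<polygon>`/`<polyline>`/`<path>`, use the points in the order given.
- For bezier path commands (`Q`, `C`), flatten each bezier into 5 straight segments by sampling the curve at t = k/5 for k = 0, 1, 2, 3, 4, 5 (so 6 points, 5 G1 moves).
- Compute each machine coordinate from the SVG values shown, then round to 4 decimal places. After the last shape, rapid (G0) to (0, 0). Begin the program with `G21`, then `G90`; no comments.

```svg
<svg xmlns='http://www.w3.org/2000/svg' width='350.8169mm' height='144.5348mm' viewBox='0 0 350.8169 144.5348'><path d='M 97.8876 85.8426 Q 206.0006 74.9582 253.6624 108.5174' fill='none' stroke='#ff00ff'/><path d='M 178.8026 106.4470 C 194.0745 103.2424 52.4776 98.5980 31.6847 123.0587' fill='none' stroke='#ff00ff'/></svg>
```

G21
G90
G0 X97.8876 Y58.6922
M4 S476
G1 X138.7148 Y61.2682 F1276
G1 X174.7058 Y60.2887
G1 X205.8608 Y55.7538
G1 X232.1796 Y47.6633
G1 X253.6624 Y36.0174
M5
G0 X178.8026 Y38.0878
M4 S476
G1 X171.3629 Y39.9390 F1276
G1 X139.6029 Y40.6696
G1 X96.8510 Y38.8134
G1 X56.4355 Y32.9043
G1 X31.6847 Y21.4761
M5
G0 X0.0000 Y0.0000

1 u = 1 mm; y_m = 144.5348 − y.

[1] `<path>` quadratic bezier, #ff00ff→score S476 F1276: (97.8876,58.6922) → (138.7148,61.2682) → (174.7058,60.2887) → (205.8608,55.7538) → (232.1796,47.6633) → (253.6624,36.0174)

[2] `<path>` cubic bezier, #ff00ff→score S476 F1276: (178.8026,38.0878) → (171.3629,39.9390) → (139.6029,40.6696) → (96.8510,38.8134) → (56.4355,32.9043) → (31.6847,21.4761)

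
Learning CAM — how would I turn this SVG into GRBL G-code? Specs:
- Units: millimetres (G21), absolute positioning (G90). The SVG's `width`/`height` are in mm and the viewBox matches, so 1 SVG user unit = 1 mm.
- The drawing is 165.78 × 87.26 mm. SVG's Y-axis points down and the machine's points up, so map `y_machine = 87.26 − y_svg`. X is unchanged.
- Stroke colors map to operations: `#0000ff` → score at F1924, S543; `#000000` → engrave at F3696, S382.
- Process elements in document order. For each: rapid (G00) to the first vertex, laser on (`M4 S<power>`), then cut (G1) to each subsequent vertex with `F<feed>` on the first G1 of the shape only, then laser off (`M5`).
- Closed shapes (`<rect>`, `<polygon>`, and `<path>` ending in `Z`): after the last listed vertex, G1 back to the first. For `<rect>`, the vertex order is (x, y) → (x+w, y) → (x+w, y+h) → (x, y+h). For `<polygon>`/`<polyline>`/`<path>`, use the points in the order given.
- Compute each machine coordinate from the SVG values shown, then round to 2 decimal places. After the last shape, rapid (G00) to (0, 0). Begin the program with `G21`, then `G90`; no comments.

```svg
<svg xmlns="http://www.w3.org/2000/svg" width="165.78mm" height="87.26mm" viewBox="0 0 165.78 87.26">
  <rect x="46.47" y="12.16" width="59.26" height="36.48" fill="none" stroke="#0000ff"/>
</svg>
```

viewBox `0 0 165.78 87.26` with mm width/height → 1 unit = 1 mm. Flip: y_m = 87.26 − y_svg.

**Shape 1** — `<rect>` rectangle, stroke `#0000ff` → score (S543, F1924). Machine vertices: (46.47,75.10) → (105.73,75.10) → (105.73,38.62) → (46.47,38.62) → (46.47,75.10). Closed: final G1 returns to the first vertex.

G21
G90
G00 X46.47 Y75.10
M4 S543
G1 X105.73 Y75.10 F1924
G1 X105.73 Y38.62
G1 X46.47 Y38.62
G1 X46.47 Y75.10
M5
G00 X0.00 Y0.00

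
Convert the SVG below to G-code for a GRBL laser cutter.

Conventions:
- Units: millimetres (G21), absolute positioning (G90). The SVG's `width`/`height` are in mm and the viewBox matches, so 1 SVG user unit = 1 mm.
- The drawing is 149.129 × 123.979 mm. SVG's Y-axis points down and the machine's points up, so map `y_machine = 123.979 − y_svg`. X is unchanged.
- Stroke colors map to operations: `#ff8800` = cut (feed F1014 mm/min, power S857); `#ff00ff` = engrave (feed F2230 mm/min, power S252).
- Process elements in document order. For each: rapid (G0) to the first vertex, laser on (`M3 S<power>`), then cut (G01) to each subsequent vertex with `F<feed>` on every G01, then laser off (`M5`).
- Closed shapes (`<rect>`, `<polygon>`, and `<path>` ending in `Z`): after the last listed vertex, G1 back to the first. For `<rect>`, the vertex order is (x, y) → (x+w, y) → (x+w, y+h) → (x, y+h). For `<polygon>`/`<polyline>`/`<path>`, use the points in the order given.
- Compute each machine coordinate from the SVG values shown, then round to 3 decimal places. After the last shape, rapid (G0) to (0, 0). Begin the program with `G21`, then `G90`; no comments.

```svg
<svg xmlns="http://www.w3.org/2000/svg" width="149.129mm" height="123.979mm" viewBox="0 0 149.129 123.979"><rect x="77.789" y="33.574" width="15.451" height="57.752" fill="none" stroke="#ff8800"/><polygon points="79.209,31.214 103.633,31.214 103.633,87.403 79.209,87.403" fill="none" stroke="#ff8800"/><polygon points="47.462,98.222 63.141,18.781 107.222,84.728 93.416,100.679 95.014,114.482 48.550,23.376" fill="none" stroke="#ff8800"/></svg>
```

G21
G90
G0 X77.789 Y90.405
M3 S857
G01 X93.240 Y90.405 F1014
G01 X93.240 Y32.653 F1014
G01 X77.789 Y32.653 F1014
G01 X77.789 Y90.405 F1014
M5
G0 X79.209 Y92.765
M3 S857
G01 X103.633 Y92.765 F1014
G01 X103.633 Y36.576 F1014
G01 X79.209 Y36.576 F1014
G01 X79.209 Y92.765 F1014
M5
G0 X47.462 Y25.757
M3 S857
G01 X63.141 Y105.198 F1014
G01 X107.222 Y39.251 F1014
G01 X93.416 Y23.300 F1014
G01 X95.014 Y9.497 F1014
G01 X48.550 Y100.603 F1014
G01 X47.462 Y25.757 F1014
M5
G0 X0.000 Y0.000

viewBox `0 0 149.129 123.979` with mm width/height → 1 unit = 1 mm. Flip: y_m = 123.979 − y_svg.

**Shape 1** — `<rect>` rectangle, stroke `#ff8800` → cut (S857, F1014). Machine vertices: (77.789,90.405) → (93.240,90.405) → (93.240,32.653) → (77.789,32.653) → (77.789,90.405). Closed: final G1 returns to the first vertex.

**Shape 2** — `<polygon>` rectangle, stroke `#ff8800` → cut (S857, F1014). Machine vertices: (79.209,92.765) → (103.633,92.765) → (103.633,36.576) → (79.209,36.576) → (79.209,92.765). Closed: final G1 returns to the first vertex.

**Shape 3** — `<polygon>` closed polygon, stroke `#ff8800` → cut (S857, F1014). Machine vertices: (47.462,25.757) → (63.141,105.198) → (107.222,39.251) → (93.416,23.300) → (95.014,9.497) → (48.550,100.603) → (47.462,25.757). Closed: final G1 returns to the first vertex.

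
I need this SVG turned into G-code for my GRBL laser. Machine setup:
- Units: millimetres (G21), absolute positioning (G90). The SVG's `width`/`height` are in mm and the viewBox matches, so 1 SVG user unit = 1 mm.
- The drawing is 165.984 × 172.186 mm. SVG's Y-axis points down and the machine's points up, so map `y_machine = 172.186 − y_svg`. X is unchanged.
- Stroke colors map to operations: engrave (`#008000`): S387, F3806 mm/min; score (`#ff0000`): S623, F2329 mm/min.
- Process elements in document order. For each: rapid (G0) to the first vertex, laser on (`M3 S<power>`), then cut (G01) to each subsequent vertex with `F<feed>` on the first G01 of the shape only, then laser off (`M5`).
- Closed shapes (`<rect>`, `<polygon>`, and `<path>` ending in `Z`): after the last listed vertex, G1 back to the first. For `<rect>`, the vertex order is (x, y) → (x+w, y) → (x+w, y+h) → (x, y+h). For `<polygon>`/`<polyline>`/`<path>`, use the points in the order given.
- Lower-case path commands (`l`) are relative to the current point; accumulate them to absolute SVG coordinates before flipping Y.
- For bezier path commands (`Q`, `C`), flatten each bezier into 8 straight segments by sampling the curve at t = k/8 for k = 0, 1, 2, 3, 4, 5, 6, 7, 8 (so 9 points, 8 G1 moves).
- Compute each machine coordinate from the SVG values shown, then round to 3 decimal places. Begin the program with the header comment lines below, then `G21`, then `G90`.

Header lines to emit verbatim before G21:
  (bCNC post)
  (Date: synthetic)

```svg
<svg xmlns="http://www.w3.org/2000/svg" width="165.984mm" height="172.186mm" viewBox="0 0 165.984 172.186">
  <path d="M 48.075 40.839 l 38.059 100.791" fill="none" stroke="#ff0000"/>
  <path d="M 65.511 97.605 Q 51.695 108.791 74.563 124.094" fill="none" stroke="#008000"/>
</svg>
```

(bCNC post)
(Date: synthetic)
G21
G90
G0 X48.075 Y131.347
M3 S623
G01 X86.134 Y30.556 F2329
M5
G0 X65.511 Y74.581
M3 S387
G01 X62.630 Y71.720 F3806
G01 X60.896 Y68.731
G01 X60.308 Y65.613
G01 X60.866 Y62.366
G01 X62.571 Y58.990
G01 X65.422 Y55.486
G01 X69.419 Y51.853
G01 X74.563 Y48.092
M5

1 u = 1 mm; y_m = 172.186 − y.

[1] `<path>` line segment, #ff0000→score S623 F2329: (48.075,131.347) → (86.134,30.556)

[2] `<path>` quadratic bezier, #008000→engrave S387 F3806: (65.511,74.581) → (62.630,71.720) → (60.896,68.731) → (60.308,65.613) → (60.866,62.366) → (62.571,58.990) → (65.422,55.486) → (69.419,51.853) → (74.563,48.092)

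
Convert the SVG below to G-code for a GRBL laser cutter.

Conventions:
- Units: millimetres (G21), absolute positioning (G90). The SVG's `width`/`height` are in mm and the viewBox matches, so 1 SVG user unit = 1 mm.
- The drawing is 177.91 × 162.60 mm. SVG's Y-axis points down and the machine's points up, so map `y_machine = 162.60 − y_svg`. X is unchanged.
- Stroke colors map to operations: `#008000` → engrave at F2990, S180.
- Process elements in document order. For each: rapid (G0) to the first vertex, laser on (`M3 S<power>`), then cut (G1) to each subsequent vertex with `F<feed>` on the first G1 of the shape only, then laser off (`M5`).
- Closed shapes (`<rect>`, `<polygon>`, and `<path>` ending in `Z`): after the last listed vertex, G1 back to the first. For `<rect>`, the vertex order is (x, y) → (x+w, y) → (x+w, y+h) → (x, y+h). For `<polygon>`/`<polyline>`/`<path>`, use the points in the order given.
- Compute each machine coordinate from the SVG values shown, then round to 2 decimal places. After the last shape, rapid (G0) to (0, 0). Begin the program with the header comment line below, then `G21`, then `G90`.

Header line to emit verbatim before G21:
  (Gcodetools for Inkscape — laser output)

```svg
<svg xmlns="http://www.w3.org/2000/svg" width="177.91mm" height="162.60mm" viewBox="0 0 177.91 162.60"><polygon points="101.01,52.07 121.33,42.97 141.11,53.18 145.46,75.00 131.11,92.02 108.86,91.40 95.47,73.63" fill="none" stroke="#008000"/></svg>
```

1 u = 1 mm; y_m = 162.60 − y.

[1] `<polygon>` regular polygon, #008000→engrave S180 F2990: (101.01,110.53) → (121.33,119.63) → (141.11,109.42) → (145.46,87.60) → (131.11,70.58) → (108.86,71.20) → (95.47,88.97) → (101.01,110.53) (closed)

(Gcodetools for Inkscape — laser output)
G21
G90
G0 X101.01 Y110.53
M3 S180
G1 X121.33 Y119.63 F2990
G1 X141.11 Y109.42
G1 X145.46 Y87.60
G1 X131.11 Y70.58
G1 X108.86 Y71.20
G1 X95.47 Y88.97
G1 X101.01 Y110.53
M5
G0 X0.00 Y0.00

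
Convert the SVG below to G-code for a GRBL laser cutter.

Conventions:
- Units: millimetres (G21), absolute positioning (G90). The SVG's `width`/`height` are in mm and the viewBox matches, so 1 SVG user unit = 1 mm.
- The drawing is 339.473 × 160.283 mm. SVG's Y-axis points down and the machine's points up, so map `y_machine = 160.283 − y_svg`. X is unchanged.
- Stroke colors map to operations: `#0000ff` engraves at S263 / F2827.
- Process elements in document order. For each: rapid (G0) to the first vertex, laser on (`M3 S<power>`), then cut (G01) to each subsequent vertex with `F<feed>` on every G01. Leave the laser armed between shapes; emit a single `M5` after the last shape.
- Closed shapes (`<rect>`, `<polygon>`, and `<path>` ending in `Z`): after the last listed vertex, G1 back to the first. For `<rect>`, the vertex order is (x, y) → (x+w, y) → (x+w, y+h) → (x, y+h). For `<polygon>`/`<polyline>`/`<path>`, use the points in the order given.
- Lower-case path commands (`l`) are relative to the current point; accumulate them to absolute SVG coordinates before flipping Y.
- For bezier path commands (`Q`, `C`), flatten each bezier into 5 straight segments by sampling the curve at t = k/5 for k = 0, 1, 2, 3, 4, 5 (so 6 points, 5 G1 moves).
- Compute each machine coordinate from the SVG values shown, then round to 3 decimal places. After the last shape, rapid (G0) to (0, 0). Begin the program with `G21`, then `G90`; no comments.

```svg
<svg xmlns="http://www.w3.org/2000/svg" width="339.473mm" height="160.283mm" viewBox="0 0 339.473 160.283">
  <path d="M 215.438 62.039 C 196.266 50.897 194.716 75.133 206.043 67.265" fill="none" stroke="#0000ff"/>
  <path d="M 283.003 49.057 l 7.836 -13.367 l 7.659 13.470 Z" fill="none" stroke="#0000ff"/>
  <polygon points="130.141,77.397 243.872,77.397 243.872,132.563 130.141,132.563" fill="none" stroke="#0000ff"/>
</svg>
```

viewBox `0 0 339.473 160.283` with mm width/height → 1 unit = 1 mm. Flip: y_m = 160.283 − y_svg.

**Shape 1** — `<path>` cubic bezier, stroke `#0000ff` → engrave (S263, F2827). Control points (SVG): P0=(215.438,62.039), P1=(196.266,50.897), P2=(194.716,75.133), P3=(206.043,67.265); sampled at t=k/5. Machine vertices: (215.438,98.244) → (206.011,101.224) → (200.586,98.952) → (198.935,94.667) → (200.830,91.610) → (206.043,93.018). Open path.

**Shape 2** — `<path>` regular polygon, stroke `#0000ff` → engrave (S263, F2827). Machine vertices: (283.003,111.226) → (290.839,124.593) → (298.498,111.123) → (283.003,111.226). Closed: final G1 returns to the first vertex.

**Shape 3** — `<polygon>` rectangle, stroke `#0000ff` → engrave (S263, F2827). Machine vertices: (130.141,82.886) → (243.872,82.886) → (243.872,27.720) → (130.141,27.720) → (130.141,82.886). Closed: final G1 returns to the first vertex.

G21
G90
G0 X215.438 Y98.244
M3 S263
G01 X206.011 Y101.224 F2827
G01 X200.586 Y98.952 F2827
G01 X198.935 Y94.667 F2827
G01 X200.830 Y91.610 F2827
G01 X206.043 Y93.018 F2827
G0 X283.003 Y111.226
M3 S263
G01 X290.839 Y124.593 F2827
G01 X298.498 Y111.123 F2827
G01 X283.003 Y111.226 F2827
G0 X130.141 Y82.886
M3 S263
G01 X243.872 Y82.886 F2827
G01 X243.872 Y27.720 F2827
G01 X130.141 Y27.720 F2827
G01 X130.141 Y82.886 F2827
M5
G0 X0.000 Y0.000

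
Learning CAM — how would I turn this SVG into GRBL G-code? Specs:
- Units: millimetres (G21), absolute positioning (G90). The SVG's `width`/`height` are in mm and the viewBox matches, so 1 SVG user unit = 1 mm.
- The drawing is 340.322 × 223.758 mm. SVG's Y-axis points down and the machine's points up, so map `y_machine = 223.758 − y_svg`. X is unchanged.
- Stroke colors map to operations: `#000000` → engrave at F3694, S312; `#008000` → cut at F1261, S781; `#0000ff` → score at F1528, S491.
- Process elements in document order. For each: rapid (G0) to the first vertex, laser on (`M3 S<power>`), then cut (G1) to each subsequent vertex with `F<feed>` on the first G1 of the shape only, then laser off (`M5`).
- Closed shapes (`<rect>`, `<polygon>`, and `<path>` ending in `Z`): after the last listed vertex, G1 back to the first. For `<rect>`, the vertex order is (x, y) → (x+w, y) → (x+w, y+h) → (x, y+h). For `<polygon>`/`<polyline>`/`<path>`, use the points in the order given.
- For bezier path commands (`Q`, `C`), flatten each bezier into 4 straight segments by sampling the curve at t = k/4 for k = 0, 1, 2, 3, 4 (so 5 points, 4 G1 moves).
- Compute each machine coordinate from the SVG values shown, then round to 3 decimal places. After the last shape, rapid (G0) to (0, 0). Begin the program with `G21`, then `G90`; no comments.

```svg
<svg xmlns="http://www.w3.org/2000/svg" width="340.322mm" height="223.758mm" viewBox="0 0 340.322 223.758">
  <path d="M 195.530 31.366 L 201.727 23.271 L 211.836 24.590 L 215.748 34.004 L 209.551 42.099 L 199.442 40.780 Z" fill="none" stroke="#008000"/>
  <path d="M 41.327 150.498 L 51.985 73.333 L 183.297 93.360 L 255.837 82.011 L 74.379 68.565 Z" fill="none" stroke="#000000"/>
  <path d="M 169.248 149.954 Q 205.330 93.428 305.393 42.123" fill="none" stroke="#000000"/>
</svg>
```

G21
G90
G0 X195.530 Y192.392
M3 S781
G1 X201.727 Y200.487 F1261
G1 X211.836 Y199.168
G1 X215.748 Y189.754
G1 X209.551 Y181.659
G1 X199.442 Y182.978
G1 X195.530 Y192.392
M5
G0 X41.327 Y73.260
M3 S312
G1 X51.985 Y150.425 F3694
G1 X183.297 Y130.398
G1 X255.837 Y141.747
G1 X74.379 Y155.193
G1 X41.327 Y73.260
M5
G0 X169.248 Y73.804
M3 S312
G1 X191.288 Y101.741 F3694
G1 X221.325 Y129.025
G1 X259.360 Y155.656
G1 X305.393 Y181.635
M5
G0 X0.000 Y0.000

Since the viewBox matches the mm dimensions, user units are millimetres directly. The only transform is the Y-flip y_m = 223.758 − y_svg.

Shape 1 is a regular polygon drawn with `<path>`. Its stroke #008000 means cut at S781, F1261. After flipping Y the toolpath is (195.530,192.392) → (201.727,200.487) → (211.836,199.168) → (215.748,189.754) → (209.551,181.659) → (199.442,182.978) → (195.530,192.392), returning to the start.

Shape 2 is a closed polygon drawn with `<path>`. Its stroke #000000 means engrave at S312, F3694. After flipping Y the toolpath is (41.327,73.260) → (51.985,150.425) → (183.297,130.398) → (255.837,141.747) → (74.379,155.193) → (41.327,73.260), returning to the start.

Shape 3 is a quadratic bezier drawn with `<path>`. Its stroke #000000 means engrave at S312, F3694. After flipping Y the toolpath is (169.248,73.804) → (191.288,101.741) → (221.325,129.025) → (259.360,155.656) → (305.393,181.635).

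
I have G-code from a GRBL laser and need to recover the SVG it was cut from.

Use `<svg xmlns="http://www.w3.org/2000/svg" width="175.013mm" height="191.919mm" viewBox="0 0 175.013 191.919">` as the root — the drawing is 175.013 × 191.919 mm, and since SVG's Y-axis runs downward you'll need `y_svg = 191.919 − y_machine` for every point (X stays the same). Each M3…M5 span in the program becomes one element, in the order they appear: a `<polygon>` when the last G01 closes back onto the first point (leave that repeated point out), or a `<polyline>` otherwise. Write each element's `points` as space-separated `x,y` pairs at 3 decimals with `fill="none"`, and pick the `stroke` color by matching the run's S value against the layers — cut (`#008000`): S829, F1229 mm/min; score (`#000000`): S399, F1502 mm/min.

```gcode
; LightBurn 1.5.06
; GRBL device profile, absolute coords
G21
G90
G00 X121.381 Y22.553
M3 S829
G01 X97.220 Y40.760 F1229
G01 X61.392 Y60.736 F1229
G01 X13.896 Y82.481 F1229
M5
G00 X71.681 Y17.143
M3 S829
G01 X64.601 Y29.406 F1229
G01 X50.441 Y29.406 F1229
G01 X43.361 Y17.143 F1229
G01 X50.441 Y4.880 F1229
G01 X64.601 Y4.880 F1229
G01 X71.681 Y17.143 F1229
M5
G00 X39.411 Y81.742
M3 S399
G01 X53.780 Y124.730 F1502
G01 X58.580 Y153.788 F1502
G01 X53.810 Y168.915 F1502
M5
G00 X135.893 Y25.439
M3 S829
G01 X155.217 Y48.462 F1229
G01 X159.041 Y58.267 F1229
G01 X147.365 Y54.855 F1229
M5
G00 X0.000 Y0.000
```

Each laser-on run becomes one SVG element. Flip Y back into SVG space with y_svg = 191.919 − y_machine.

Run 1: power S829 maps to stroke `#008000` (cut). The run is open, so emit a `<polyline>` with points (Y-flipped): 121.381,169.366 97.220,151.159 61.392,131.183 13.896,109.438.

Run 2: power S829 maps to stroke `#008000` (cut). The run returns to its start, so emit a `<polygon>` with points (Y-flipped): 71.681,174.776 64.601,162.513 50.441,162.513 43.361,174.776 50.441,187.039 64.601,187.039.

Run 3: power S399 maps to stroke `#000000` (score). The run is open, so emit a `<polyline>` with points (Y-flipped): 39.411,110.177 53.780,67.189 58.580,38.131 53.810,23.004.

Run 4: the run's S829 means `#008000` (cut). The run is open, so emit a `<polyline>` with points (Y-flipped): 135.893,166.480 155.217,143.457 159.041,133.652 147.365,137.064.

<svg xmlns="http://www.w3.org/2000/svg" width="175.013mm" height="191.919mm" viewBox="0 0 175.013 191.919">
  <polyline points="121.381,169.366 97.220,151.159 61.392,131.183 13.896,109.438" fill="none" stroke="#008000"/>
  <polygon points="71.681,174.776 64.601,162.513 50.441,162.513 43.361,174.776 50.441,187.039 64.601,187.039" fill="none" stroke="#008000"/>
  <polyline points="39.411,110.177 53.780,67.189 58.580,38.131 53.810,23.004" fill="none" stroke="#000000"/>
  <polyline points="135.893,166.480 155.217,143.457 159.041,133.652 147.365,137.064" fill="none" stroke="#008000"/>
</svg>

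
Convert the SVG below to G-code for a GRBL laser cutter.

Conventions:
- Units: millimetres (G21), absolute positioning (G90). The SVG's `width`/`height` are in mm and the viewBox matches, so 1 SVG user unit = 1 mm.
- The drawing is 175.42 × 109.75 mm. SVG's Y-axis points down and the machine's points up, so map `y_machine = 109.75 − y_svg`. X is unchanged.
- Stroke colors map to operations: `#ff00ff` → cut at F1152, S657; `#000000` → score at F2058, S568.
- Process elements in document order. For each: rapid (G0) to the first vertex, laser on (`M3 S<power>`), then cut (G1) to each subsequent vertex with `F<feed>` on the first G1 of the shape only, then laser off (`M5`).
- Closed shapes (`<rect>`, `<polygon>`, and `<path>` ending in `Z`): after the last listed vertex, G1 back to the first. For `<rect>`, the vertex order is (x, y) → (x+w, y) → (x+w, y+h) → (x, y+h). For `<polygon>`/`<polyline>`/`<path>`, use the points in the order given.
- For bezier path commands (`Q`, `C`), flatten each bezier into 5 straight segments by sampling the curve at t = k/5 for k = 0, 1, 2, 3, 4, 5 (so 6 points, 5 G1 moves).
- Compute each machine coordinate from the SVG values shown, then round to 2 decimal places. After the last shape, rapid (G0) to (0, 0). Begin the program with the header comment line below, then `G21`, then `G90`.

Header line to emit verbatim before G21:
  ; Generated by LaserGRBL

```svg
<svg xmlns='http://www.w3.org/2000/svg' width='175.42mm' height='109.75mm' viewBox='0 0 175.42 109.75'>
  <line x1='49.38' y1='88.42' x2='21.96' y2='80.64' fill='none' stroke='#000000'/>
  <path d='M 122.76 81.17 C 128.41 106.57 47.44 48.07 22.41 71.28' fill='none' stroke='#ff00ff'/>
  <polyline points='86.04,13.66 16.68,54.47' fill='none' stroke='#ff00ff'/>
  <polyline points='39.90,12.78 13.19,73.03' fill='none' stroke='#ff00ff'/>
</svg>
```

1 u = 1 mm; y_m = 109.75 − y.

[1] `<line>` line segment, #000000→score S568 F2058: (49.38,21.33) → (21.96,29.11)

[2] `<path>` cubic bezier, #ff00ff→cut S657 F1152: (122.76,28.58) → (116.90,22.08) → (97.09,27.77) → (70.17,37.70) → (43.00,43.92) → (22.41,38.47)

[3] `<polyline>` line segment, #ff00ff→cut S657 F1152: (86.04,96.09) → (16.68,55.28)

[4] `<polyline>` line segment, #ff00ff→cut S657 F1152: (39.90,96.97) → (13.19,36.72)

; Generated by LaserGRBL
G21
G90
G0 X49.38 Y21.33
M3 S568
G1 X21.96 Y29.11 F2058
M5
G0 X122.76 Y28.58
M3 S657
G1 X116.90 Y22.08 F1152
G1 X97.09 Y27.77
G1 X70.17 Y37.70
G1 X43.00 Y43.92
G1 X22.41 Y38.47
M5
G0 X86.04 Y96.09
M3 S657
G1 X16.68 Y55.28 F1152
M5
G0 X39.90 Y96.97
M3 S657
G1 X13.19 Y36.72 F1152
M5
G0 X0.00 Y0.00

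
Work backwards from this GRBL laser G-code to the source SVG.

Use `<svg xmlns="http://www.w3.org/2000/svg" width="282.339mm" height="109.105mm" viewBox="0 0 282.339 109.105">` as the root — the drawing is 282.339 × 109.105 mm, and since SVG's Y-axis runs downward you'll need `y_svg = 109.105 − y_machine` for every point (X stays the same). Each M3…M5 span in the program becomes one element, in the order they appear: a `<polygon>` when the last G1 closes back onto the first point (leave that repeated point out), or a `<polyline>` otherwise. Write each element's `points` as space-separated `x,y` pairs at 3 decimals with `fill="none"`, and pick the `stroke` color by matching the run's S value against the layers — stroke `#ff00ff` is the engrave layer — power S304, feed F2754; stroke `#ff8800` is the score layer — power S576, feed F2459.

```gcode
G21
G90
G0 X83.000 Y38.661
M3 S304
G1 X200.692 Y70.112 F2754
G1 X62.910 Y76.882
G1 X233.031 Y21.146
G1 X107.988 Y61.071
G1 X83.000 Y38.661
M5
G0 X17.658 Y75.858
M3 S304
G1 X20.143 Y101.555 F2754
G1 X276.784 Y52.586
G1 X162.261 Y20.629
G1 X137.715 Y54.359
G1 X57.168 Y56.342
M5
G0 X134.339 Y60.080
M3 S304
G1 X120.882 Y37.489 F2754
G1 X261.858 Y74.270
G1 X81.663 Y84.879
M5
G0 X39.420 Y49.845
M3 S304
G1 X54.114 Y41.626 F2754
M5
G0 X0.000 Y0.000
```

Machine Y-up, SVG Y-down with viewBox height 109.105, so y_svg = 109.105 − y_machine; X carries over. Every run uses S304, so all elements get stroke `#ff00ff` (engrave).

Run 1: The run returns to its start, so emit a `<polygon>` with points (Y-flipped): 83.000,70.444 200.692,38.993 62.910,32.223 233.031,87.959 107.988,48.034.

Run 2: The run is open, so emit a `<polyline>` with points (Y-flipped): 17.658,33.247 20.143,7.550 276.784,56.519 162.261,88.476 137.715,54.746 57.168,52.763.

Run 3: The run is open, so emit a `<polyline>` with points (Y-flipped): 134.339,49.025 120.882,71.616 261.858,34.835 81.663,24.226.

Run 4: The run is open, so emit a `<polyline>` with points (Y-flipped): 39.420,59.260 54.114,67.479.

<svg xmlns="http://www.w3.org/2000/svg" width="282.339mm" height="109.105mm" viewBox="0 0 282.339 109.105">
  <polygon points="83.000,70.444 200.692,38.993 62.910,32.223 233.031,87.959 107.988,48.034" fill="none" stroke="#ff00ff"/>
  <polyline points="17.658,33.247 20.143,7.550 276.784,56.519 162.261,88.476 137.715,54.746 57.168,52.763" fill="none" stroke="#ff00ff"/>
  <polyline points="134.339,49.025 120.882,71.616 261.858,34.835 81.663,24.226" fill="none" stroke="#ff00ff"/>
  <polyline points="39.420,59.260 54.114,67.479" fill="none" stroke="#ff00ff"/>
</svg>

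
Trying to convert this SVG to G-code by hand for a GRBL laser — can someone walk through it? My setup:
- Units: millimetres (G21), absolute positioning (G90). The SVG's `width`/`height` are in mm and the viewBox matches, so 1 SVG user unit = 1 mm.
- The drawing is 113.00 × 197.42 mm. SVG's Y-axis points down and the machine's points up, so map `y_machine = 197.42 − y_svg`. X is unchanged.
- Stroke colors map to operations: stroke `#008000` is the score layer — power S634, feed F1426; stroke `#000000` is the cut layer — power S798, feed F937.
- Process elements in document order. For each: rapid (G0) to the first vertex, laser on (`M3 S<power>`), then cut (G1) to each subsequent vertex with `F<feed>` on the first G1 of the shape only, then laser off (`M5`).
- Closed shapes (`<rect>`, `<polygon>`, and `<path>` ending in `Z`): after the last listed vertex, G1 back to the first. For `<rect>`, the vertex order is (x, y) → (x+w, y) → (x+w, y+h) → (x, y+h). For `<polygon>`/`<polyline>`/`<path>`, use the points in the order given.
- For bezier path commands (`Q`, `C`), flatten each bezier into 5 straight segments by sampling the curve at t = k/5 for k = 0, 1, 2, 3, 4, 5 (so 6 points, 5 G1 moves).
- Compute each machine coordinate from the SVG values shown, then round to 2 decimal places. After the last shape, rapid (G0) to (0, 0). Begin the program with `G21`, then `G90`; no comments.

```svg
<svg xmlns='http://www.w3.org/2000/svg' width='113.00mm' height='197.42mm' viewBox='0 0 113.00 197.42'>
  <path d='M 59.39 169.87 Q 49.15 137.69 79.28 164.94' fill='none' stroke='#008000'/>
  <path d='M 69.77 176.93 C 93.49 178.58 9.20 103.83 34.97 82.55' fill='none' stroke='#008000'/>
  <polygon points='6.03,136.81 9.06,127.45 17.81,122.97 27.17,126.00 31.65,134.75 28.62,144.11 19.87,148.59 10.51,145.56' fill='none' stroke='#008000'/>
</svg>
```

G21
G90
G0 X59.39 Y27.55
M3 S634
G1 X56.91 Y38.04 F1426
G1 X57.66 Y43.79
G1 X61.64 Y44.77
G1 X68.84 Y41.00
G1 X79.28 Y32.48
M5
G0 X69.77 Y20.49
M3 S634
G1 X72.79 Y27.63 F1426
G1 X60.35 Y46.87
G1 X42.92 Y71.98
G1 X30.97 Y96.72
G1 X34.97 Y114.87
M5
G0 X6.03 Y60.61
M3 S634
G1 X9.06 Y69.97 F1426
G1 X17.81 Y74.45
G1 X27.17 Y71.42
G1 X31.65 Y62.67
G1 X28.62 Y53.31
G1 X19.87 Y48.83
G1 X10.51 Y51.86
G1 X6.03 Y60.61
M5
G0 X0.00 Y0.00

Since the viewBox matches the mm dimensions, user units are millimetres directly. The only transform is the Y-flip y_m = 197.42 − y_svg.

Shape 1 is a quadratic bezier drawn with `<path>`. Its stroke #008000 means score at S634, F1426. After flipping Y the toolpath is (59.39,27.55) → (56.91,38.04) → (57.66,43.79) → (61.64,44.77) → (68.84,41.00) → (79.28,32.48).

Shape 2 is a cubic bezier drawn with `<path>`. Its stroke #008000 means score at S634, F1426. After flipping Y the toolpath is (69.77,20.49) → (72.79,27.63) → (60.35,46.87) → (42.92,71.98) → (30.97,96.72) → (34.97,114.87).

Shape 3 is a regular polygon drawn with `<polygon>`. Its stroke #008000 means score at S634, F1426. After flipping Y the toolpath is (6.03,60.61) → (9.06,69.97) → (17.81,74.45) → (27.17,71.42) → (31.65,62.67) → (28.62,53.31) → (19.87,48.83) → (10.51,51.86) → (6.03,60.61), returning to the start.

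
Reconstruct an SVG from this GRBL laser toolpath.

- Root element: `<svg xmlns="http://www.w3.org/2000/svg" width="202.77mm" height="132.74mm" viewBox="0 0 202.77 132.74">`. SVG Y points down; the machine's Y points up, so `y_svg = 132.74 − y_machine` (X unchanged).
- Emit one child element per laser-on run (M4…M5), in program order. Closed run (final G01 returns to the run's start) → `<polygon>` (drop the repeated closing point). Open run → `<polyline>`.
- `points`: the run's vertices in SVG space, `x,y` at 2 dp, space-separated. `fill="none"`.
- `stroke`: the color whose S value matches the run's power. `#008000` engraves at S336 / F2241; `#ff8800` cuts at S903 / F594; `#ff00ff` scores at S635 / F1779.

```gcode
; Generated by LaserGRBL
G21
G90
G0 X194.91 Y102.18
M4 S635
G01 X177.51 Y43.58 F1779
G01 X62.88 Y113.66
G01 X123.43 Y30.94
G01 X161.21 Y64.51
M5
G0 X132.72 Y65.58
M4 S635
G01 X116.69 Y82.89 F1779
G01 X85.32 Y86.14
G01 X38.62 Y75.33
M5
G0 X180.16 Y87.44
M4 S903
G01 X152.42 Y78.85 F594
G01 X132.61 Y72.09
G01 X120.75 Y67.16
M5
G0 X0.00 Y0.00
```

Machine Y-up, SVG Y-down with viewBox height 132.74, so y_svg = 132.74 − y_machine; X carries over.

Run 1: the run's S635 means `#ff00ff` (score). The run is open, so emit a `<polyline>` with points (Y-flipped): 194.91,30.56 177.51,89.16 62.88,19.08 123.43,101.80 161.21,68.23.

Run 2: S635 ⇒ score layer `#ff00ff`. The run is open, so emit a `<polyline>` with points (Y-flipped): 132.72,67.16 116.69,49.85 85.32,46.60 38.62,57.41.

Run 3: S903 ⇒ cut layer `#ff8800`. The run is open, so emit a `<polyline>` with points (Y-flipped): 180.16,45.30 152.42,53.89 132.61,60.65 120.75,65.58.

<svg xmlns="http://www.w3.org/2000/svg" width="202.77mm" height="132.74mm" viewBox="0 0 202.77 132.74">
  <polyline points="194.91,30.56 177.51,89.16 62.88,19.08 123.43,101.80 161.21,68.23" fill="none" stroke="#ff00ff"/>
  <polyline points="132.72,67.16 116.69,49.85 85.32,46.60 38.62,57.41" fill="none" stroke="#ff00ff"/>
  <polyline points="180.16,45.30 152.42,53.89 132.61,60.65 120.75,65.58" fill="none" stroke="#ff8800"/>
</svg>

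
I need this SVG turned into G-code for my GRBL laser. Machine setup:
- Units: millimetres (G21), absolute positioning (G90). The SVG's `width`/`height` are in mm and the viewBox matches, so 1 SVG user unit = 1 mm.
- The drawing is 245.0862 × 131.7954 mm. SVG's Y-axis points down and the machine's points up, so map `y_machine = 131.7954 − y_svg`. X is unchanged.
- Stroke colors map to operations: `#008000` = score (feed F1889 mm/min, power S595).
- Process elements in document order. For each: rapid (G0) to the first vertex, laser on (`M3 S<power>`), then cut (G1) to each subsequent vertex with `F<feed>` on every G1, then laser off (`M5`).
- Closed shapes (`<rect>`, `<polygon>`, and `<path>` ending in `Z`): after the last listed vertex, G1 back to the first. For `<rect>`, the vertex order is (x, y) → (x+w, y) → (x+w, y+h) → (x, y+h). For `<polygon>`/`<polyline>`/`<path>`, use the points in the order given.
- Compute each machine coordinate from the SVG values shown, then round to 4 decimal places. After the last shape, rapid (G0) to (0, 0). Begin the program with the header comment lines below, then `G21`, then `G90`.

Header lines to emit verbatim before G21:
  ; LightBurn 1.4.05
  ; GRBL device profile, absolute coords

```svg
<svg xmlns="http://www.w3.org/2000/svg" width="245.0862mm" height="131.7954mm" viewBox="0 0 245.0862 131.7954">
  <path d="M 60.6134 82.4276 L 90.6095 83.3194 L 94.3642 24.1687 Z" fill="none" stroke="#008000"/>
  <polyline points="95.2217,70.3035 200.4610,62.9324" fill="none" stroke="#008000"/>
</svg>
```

1 u = 1 mm; y_m = 131.7954 − y.

[1] `<path>` closed polygon, #008000→score S595 F1889: (60.6134,49.3678) → (90.6095,48.4760) → (94.3642,107.6267) → (60.6134,49.3678) (closed)

[2] `<polyline>` line segment, #008000→score S595 F1889: (95.2217,61.4919) → (200.4610,68.8630)

; LightBurn 1.4.05
; GRBL device profile, absolute coords
G21
G90
G0 X60.6134 Y49.3678
M3 S595
G1 X90.6095 Y48.4760 F1889
G1 X94.3642 Y107.6267 F1889
G1 X60.6134 Y49.3678 F1889
M5
G0 X95.2217 Y61.4919
M3 S595
G1 X200.4610 Y68.8630 F1889
M5
G0 X0.0000 Y0.0000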